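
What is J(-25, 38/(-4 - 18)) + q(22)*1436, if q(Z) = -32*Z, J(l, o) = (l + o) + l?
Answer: -11120953/11 ≈ -1.0110e+6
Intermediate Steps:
J(l, o) = o + 2*l
J(-25, 38/(-4 - 18)) + q(22)*1436 = (38/(-4 - 18) + 2*(-25)) - 32*22*1436 = (38/(-22) - 50) - 704*1436 = (38*(-1/22) - 50) - 1010944 = (-19/11 - 50) - 1010944 = -569/11 - 1010944 = -11120953/11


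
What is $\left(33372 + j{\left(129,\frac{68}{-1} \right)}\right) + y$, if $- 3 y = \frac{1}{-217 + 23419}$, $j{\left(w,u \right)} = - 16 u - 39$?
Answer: $\frac{2395908125}{69606} \approx 34421.0$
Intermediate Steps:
$j{\left(w,u \right)} = -39 - 16 u$
$y = - \frac{1}{69606}$ ($y = - \frac{1}{3 \left(-217 + 23419\right)} = - \frac{1}{3 \cdot 23202} = \left(- \frac{1}{3}\right) \frac{1}{23202} = - \frac{1}{69606} \approx -1.4367 \cdot 10^{-5}$)
$\left(33372 + j{\left(129,\frac{68}{-1} \right)}\right) + y = \left(33372 - \left(39 + 16 \frac{68}{-1}\right)\right) - \frac{1}{69606} = \left(33372 - \left(39 + 16 \cdot 68 \left(-1\right)\right)\right) - \frac{1}{69606} = \left(33372 - -1049\right) - \frac{1}{69606} = \left(33372 + \left(-39 + 1088\right)\right) - \frac{1}{69606} = \left(33372 + 1049\right) - \frac{1}{69606} = 34421 - \frac{1}{69606} = \frac{2395908125}{69606}$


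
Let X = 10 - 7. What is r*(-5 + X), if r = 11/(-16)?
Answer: 11/8 ≈ 1.3750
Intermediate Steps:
r = -11/16 (r = 11*(-1/16) = -11/16 ≈ -0.68750)
X = 3
r*(-5 + X) = -11*(-5 + 3)/16 = -11/16*(-2) = 11/8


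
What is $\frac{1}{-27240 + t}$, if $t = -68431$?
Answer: $- \frac{1}{95671} \approx -1.0452 \cdot 10^{-5}$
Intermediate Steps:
$\frac{1}{-27240 + t} = \frac{1}{-27240 - 68431} = \frac{1}{-95671} = - \frac{1}{95671}$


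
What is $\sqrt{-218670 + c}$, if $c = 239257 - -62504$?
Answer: $\sqrt{83091} \approx 288.25$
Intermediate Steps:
$c = 301761$ ($c = 239257 + 62504 = 301761$)
$\sqrt{-218670 + c} = \sqrt{-218670 + 301761} = \sqrt{83091}$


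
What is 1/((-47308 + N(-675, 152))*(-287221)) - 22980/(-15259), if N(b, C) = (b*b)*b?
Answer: 2030225753038495399/1348094637320024737 ≈ 1.5060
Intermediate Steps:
N(b, C) = b**3 (N(b, C) = b**2*b = b**3)
1/((-47308 + N(-675, 152))*(-287221)) - 22980/(-15259) = 1/((-47308 + (-675)**3)*(-287221)) - 22980/(-15259) = -1/287221/(-47308 - 307546875) - 22980*(-1/15259) = -1/287221/(-307594183) + 22980/15259 = -1/307594183*(-1/287221) + 22980/15259 = 1/88347508835443 + 22980/15259 = 2030225753038495399/1348094637320024737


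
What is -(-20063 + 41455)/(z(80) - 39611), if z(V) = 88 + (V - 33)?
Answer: 5348/9869 ≈ 0.54190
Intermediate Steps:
z(V) = 55 + V (z(V) = 88 + (-33 + V) = 55 + V)
-(-20063 + 41455)/(z(80) - 39611) = -(-20063 + 41455)/((55 + 80) - 39611) = -21392/(135 - 39611) = -21392/(-39476) = -21392*(-1)/39476 = -1*(-5348/9869) = 5348/9869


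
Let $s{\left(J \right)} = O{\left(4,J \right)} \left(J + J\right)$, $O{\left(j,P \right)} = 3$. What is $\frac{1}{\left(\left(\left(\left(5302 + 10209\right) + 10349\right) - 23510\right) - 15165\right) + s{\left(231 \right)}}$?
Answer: $- \frac{1}{11429} \approx -8.7497 \cdot 10^{-5}$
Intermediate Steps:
$s{\left(J \right)} = 6 J$ ($s{\left(J \right)} = 3 \left(J + J\right) = 3 \cdot 2 J = 6 J$)
$\frac{1}{\left(\left(\left(\left(5302 + 10209\right) + 10349\right) - 23510\right) - 15165\right) + s{\left(231 \right)}} = \frac{1}{\left(\left(\left(\left(5302 + 10209\right) + 10349\right) - 23510\right) - 15165\right) + 6 \cdot 231} = \frac{1}{\left(\left(\left(15511 + 10349\right) - 23510\right) - 15165\right) + 1386} = \frac{1}{\left(\left(25860 - 23510\right) - 15165\right) + 1386} = \frac{1}{\left(2350 - 15165\right) + 1386} = \frac{1}{-12815 + 1386} = \frac{1}{-11429} = - \frac{1}{11429}$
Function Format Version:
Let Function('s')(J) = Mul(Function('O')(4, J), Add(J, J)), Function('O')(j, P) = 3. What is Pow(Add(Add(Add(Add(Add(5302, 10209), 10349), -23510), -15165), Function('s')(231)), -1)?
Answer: Rational(-1, 11429) ≈ -8.7497e-5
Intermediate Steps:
Function('s')(J) = Mul(6, J) (Function('s')(J) = Mul(3, Add(J, J)) = Mul(3, Mul(2, J)) = Mul(6, J))
Pow(Add(Add(Add(Add(Add(5302, 10209), 10349), -23510), -15165), Function('s')(231)), -1) = Pow(Add(Add(Add(Add(Add(5302, 10209), 10349), -23510), -15165), Mul(6, 231)), -1) = Pow(Add(Add(Add(Add(15511, 10349), -23510), -15165), 1386), -1) = Pow(Add(Add(Add(25860, -23510), -15165), 1386), -1) = Pow(Add(Add(2350, -15165), 1386), -1) = Pow(Add(-12815, 1386), -1) = Pow(-11429, -1) = Rational(-1, 11429)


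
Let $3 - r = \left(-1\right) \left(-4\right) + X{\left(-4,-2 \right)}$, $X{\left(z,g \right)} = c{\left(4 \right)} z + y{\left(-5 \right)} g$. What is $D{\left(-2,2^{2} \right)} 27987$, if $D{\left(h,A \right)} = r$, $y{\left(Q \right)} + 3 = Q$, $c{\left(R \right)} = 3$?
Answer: $-139935$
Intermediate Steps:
$y{\left(Q \right)} = -3 + Q$
$X{\left(z,g \right)} = - 8 g + 3 z$ ($X{\left(z,g \right)} = 3 z + \left(-3 - 5\right) g = 3 z - 8 g = - 8 g + 3 z$)
$r = -5$ ($r = 3 - \left(\left(-1\right) \left(-4\right) + \left(\left(-8\right) \left(-2\right) + 3 \left(-4\right)\right)\right) = 3 - \left(4 + \left(16 - 12\right)\right) = 3 - \left(4 + 4\right) = 3 - 8 = -5$)
$D{\left(h,A \right)} = -5$
$D{\left(-2,2^{2} \right)} 27987 = \left(-5\right) 27987 = -139935$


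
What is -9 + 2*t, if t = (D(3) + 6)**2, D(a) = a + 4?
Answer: 329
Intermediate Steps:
D(a) = 4 + a
t = 169 (t = ((4 + 3) + 6)**2 = (7 + 6)**2 = 13**2 = 169)
-9 + 2*t = -9 + 2*169 = -9 + 338 = 329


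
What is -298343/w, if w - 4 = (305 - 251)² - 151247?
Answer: 298343/148327 ≈ 2.0114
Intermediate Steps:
w = -148327 (w = 4 + ((305 - 251)² - 151247) = 4 + (54² - 151247) = 4 + (2916 - 151247) = 4 - 148331 = -148327)
-298343/w = -298343/(-148327) = -298343*(-1/148327) = 298343/148327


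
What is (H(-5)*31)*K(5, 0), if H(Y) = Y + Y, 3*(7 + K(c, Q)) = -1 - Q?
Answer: 6820/3 ≈ 2273.3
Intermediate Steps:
K(c, Q) = -22/3 - Q/3 (K(c, Q) = -7 + (-1 - Q)/3 = -7 + (-⅓ - Q/3) = -22/3 - Q/3)
H(Y) = 2*Y
(H(-5)*31)*K(5, 0) = ((2*(-5))*31)*(-22/3 - ⅓*0) = (-10*31)*(-22/3 + 0) = -310*(-22/3) = 6820/3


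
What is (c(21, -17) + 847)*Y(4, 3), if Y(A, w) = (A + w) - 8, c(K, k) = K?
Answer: -868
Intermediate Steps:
Y(A, w) = -8 + A + w
(c(21, -17) + 847)*Y(4, 3) = (21 + 847)*(-8 + 4 + 3) = 868*(-1) = -868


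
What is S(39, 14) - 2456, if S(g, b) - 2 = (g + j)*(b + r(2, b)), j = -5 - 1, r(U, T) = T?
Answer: -1530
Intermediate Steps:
j = -6
S(g, b) = 2 + 2*b*(-6 + g) (S(g, b) = 2 + (g - 6)*(b + b) = 2 + (-6 + g)*(2*b) = 2 + 2*b*(-6 + g))
S(39, 14) - 2456 = (2 - 12*14 + 2*14*39) - 2456 = (2 - 168 + 1092) - 2456 = 926 - 2456 = -1530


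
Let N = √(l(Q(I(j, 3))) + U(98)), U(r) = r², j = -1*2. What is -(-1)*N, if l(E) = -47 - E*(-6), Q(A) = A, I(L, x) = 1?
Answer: √9563 ≈ 97.791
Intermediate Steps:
j = -2
l(E) = -47 + 6*E (l(E) = -47 - (-6)*E = -47 + 6*E)
N = √9563 (N = √((-47 + 6*1) + 98²) = √((-47 + 6) + 9604) = √(-41 + 9604) = √9563 ≈ 97.791)
-(-1)*N = -(-1)*√9563 = √9563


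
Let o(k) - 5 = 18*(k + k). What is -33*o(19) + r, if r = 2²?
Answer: -22733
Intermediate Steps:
o(k) = 5 + 36*k (o(k) = 5 + 18*(k + k) = 5 + 18*(2*k) = 5 + 36*k)
r = 4
-33*o(19) + r = -33*(5 + 36*19) + 4 = -33*(5 + 684) + 4 = -33*689 + 4 = -22737 + 4 = -22733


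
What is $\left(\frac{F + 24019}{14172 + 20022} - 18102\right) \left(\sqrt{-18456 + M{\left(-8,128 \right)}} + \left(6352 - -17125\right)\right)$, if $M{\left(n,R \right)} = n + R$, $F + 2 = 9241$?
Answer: $- \frac{2421834614135}{5699} - \frac{412631020 i \sqrt{1146}}{5699} \approx -4.2496 \cdot 10^{8} - 2.4511 \cdot 10^{6} i$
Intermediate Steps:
$F = 9239$ ($F = -2 + 9241 = 9239$)
$M{\left(n,R \right)} = R + n$
$\left(\frac{F + 24019}{14172 + 20022} - 18102\right) \left(\sqrt{-18456 + M{\left(-8,128 \right)}} + \left(6352 - -17125\right)\right) = \left(\frac{9239 + 24019}{14172 + 20022} - 18102\right) \left(\sqrt{-18456 + \left(128 - 8\right)} + \left(6352 - -17125\right)\right) = \left(\frac{33258}{34194} - 18102\right) \left(\sqrt{-18456 + 120} + \left(6352 + 17125\right)\right) = \left(33258 \cdot \frac{1}{34194} - 18102\right) \left(\sqrt{-18336} + 23477\right) = \left(\frac{5543}{5699} - 18102\right) \left(4 i \sqrt{1146} + 23477\right) = - \frac{103157755 \left(23477 + 4 i \sqrt{1146}\right)}{5699} = - \frac{2421834614135}{5699} - \frac{412631020 i \sqrt{1146}}{5699}$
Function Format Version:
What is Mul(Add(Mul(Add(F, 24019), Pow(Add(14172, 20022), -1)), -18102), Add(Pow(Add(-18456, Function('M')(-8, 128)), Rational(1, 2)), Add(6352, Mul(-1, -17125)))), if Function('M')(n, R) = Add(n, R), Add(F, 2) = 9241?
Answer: Add(Rational(-2421834614135, 5699), Mul(Rational(-412631020, 5699), I, Pow(1146, Rational(1, 2)))) ≈ Add(-4.2496e+8, Mul(-2.4511e+6, I))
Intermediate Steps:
F = 9239 (F = Add(-2, 9241) = 9239)
Function('M')(n, R) = Add(R, n)
Mul(Add(Mul(Add(F, 24019), Pow(Add(14172, 20022), -1)), -18102), Add(Pow(Add(-18456, Function('M')(-8, 128)), Rational(1, 2)), Add(6352, Mul(-1, -17125)))) = Mul(Add(Mul(Add(9239, 24019), Pow(Add(14172, 20022), -1)), -18102), Add(Pow(Add(-18456, Add(128, -8)), Rational(1, 2)), Add(6352, Mul(-1, -17125)))) = Mul(Add(Mul(33258, Pow(34194, -1)), -18102), Add(Pow(Add(-18456, 120), Rational(1, 2)), Add(6352, 17125))) = Mul(Add(Mul(33258, Rational(1, 34194)), -18102), Add(Pow(-18336, Rational(1, 2)), 23477)) = Mul(Add(Rational(5543, 5699), -18102), Add(Mul(4, I, Pow(1146, Rational(1, 2))), 23477)) = Mul(Rational(-103157755, 5699), Add(23477, Mul(4, I, Pow(1146, Rational(1, 2))))) = Add(Rational(-2421834614135, 5699), Mul(Rational(-412631020, 5699), I, Pow(1146, Rational(1, 2))))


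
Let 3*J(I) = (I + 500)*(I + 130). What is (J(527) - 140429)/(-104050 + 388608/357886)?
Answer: -7558910206/9309412423 ≈ -0.81196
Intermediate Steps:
J(I) = (130 + I)*(500 + I)/3 (J(I) = ((I + 500)*(I + 130))/3 = ((500 + I)*(130 + I))/3 = ((130 + I)*(500 + I))/3 = (130 + I)*(500 + I)/3)
(J(527) - 140429)/(-104050 + 388608/357886) = ((65000/3 + 210*527 + (⅓)*527²) - 140429)/(-104050 + 388608/357886) = ((65000/3 + 110670 + (⅓)*277729) - 140429)/(-104050 + 388608*(1/357886)) = ((65000/3 + 110670 + 277729/3) - 140429)/(-104050 + 194304/178943) = (224913 - 140429)/(-18618824846/178943) = 84484*(-178943/18618824846) = -7558910206/9309412423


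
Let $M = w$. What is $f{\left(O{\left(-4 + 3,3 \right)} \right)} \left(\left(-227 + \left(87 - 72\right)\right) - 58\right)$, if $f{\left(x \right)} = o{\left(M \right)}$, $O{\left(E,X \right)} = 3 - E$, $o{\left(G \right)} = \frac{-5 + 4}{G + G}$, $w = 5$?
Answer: $27$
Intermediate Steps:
$M = 5$
$o{\left(G \right)} = - \frac{1}{2 G}$
$f{\left(x \right)} = - \frac{1}{10}$ ($f{\left(x \right)} = - \frac{1}{2 \cdot 5} = \left(- \frac{1}{2}\right) \frac{1}{5} = - \frac{1}{10}$)
$f{\left(O{\left(-4 + 3,3 \right)} \right)} \left(\left(-227 + \left(87 - 72\right)\right) - 58\right) = - \frac{\left(-227 + \left(87 - 72\right)\right) - 58}{10} = - \frac{\left(-227 + 15\right) - 58}{10} = - \frac{-212 - 58}{10} = \left(- \frac{1}{10}\right) \left(-270\right) = 27$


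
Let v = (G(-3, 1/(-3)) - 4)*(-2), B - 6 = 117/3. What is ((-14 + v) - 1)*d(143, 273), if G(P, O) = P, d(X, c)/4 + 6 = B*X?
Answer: -25716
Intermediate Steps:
B = 45 (B = 6 + 117/3 = 6 + 117*(⅓) = 6 + 39 = 45)
d(X, c) = -24 + 180*X (d(X, c) = -24 + 4*(45*X) = -24 + 180*X)
v = 14 (v = (-3 - 4)*(-2) = -7*(-2) = 14)
((-14 + v) - 1)*d(143, 273) = ((-14 + 14) - 1)*(-24 + 180*143) = (0 - 1)*(-24 + 25740) = -1*25716 = -25716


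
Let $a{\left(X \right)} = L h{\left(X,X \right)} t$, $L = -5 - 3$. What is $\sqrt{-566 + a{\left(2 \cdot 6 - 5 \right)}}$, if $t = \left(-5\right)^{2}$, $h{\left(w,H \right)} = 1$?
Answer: $i \sqrt{766} \approx 27.677 i$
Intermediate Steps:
$L = -8$
$t = 25$
$a{\left(X \right)} = -200$ ($a{\left(X \right)} = \left(-8\right) 1 \cdot 25 = \left(-8\right) 25 = -200$)
$\sqrt{-566 + a{\left(2 \cdot 6 - 5 \right)}} = \sqrt{-566 - 200} = \sqrt{-766} = i \sqrt{766}$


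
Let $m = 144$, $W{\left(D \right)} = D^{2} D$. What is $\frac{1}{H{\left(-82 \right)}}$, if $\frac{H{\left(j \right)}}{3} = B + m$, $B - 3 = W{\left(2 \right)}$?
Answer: $\frac{1}{465} \approx 0.0021505$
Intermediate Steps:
$W{\left(D \right)} = D^{3}$
$B = 11$ ($B = 3 + 2^{3} = 3 + 8 = 11$)
$H{\left(j \right)} = 465$ ($H{\left(j \right)} = 3 \left(11 + 144\right) = 3 \cdot 155 = 465$)
$\frac{1}{H{\left(-82 \right)}} = \frac{1}{465}$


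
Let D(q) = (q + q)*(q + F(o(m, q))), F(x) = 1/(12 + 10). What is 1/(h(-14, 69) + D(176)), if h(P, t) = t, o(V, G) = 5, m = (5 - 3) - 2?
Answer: 1/62037 ≈ 1.6119e-5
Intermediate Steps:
m = 0 (m = 2 - 2 = 0)
F(x) = 1/22
D(q) = 2*q*(1/22 + q) (D(q) = (q + q)*(q + 1/22) = (2*q)*(1/22 + q) = 2*q*(1/22 + q))
1/(h(-14, 69) + D(176)) = 1/(69 + (1/11)*176*(1 + 22*176)) = 1/(69 + (1/11)*176*(1 + 3872)) = 1/(69 + (1/11)*176*3873) = 1/(69 + 61968) = 1/62037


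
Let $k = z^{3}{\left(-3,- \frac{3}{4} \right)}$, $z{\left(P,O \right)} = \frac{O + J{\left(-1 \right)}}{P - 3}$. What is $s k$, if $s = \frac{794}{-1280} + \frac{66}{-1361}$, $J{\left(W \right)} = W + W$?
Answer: $- \frac{775383367}{12041256960} \approx -0.064394$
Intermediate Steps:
$J{\left(W \right)} = 2 W$
$z{\left(P,O \right)} = \frac{-2 + O}{-3 + P}$ ($z{\left(P,O \right)} = \frac{O + 2 \left(-1\right)}{P - 3} = \frac{O - 2}{-3 + P} = \frac{-2 + O}{-3 + P}$)
$s = - \frac{582557}{871040}$ ($s = 794 \left(- \frac{1}{1280}\right) + 66 \left(- \frac{1}{1361}\right) = - \frac{397}{640} - \frac{66}{1361} = - \frac{582557}{871040} \approx -0.66881$)
$k = \frac{1331}{13824}$ ($k = \left(\frac{-2 - \frac{3}{4}}{-3 - 3}\right)^{3} = \left(\frac{-2 - \frac{3}{4}}{-6}\right)^{3} = \left(- \frac{-2 - \frac{3}{4}}{6}\right)^{3} = \left(\left(- \frac{1}{6}\right) \left(- \frac{11}{4}\right)\right)^{3} = \left(\frac{11}{24}\right)^{3} = \frac{1331}{13824} \approx 0.096282$)
$s k = \left(- \frac{582557}{871040}\right) \frac{1331}{13824} = - \frac{775383367}{12041256960}$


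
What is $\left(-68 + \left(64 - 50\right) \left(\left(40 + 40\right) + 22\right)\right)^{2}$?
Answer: $1849600$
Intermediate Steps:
$\left(-68 + \left(64 - 50\right) \left(\left(40 + 40\right) + 22\right)\right)^{2} = \left(-68 + 14 \left(80 + 22\right)\right)^{2} = \left(-68 + 14 \cdot 102\right)^{2} = \left(-68 + 1428\right)^{2} = 1360^{2} = 1849600$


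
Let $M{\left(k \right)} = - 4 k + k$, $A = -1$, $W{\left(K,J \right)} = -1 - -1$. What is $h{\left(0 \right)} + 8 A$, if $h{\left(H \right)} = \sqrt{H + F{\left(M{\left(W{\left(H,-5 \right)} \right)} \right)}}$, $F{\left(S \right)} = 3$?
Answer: $-8 + \sqrt{3} \approx -6.268$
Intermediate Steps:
$W{\left(K,J \right)} = 0$ ($W{\left(K,J \right)} = -1 + 1 = 0$)
$M{\left(k \right)} = - 3 k$
$h{\left(H \right)} = \sqrt{3 + H}$ ($h{\left(H \right)} = \sqrt{H + 3} = \sqrt{3 + H}$)
$h{\left(0 \right)} + 8 A = \sqrt{3 + 0} + 8 \left(-1\right) = \sqrt{3} - 8 = -8 + \sqrt{3}$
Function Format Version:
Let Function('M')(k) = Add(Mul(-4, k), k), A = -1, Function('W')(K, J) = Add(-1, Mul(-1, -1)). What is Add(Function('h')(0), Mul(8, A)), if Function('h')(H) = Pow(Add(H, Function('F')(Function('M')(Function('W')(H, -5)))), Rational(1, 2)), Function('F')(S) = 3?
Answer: Add(-8, Pow(3, Rational(1, 2))) ≈ -6.2680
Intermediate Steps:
Function('W')(K, J) = 0 (Function('W')(K, J) = Add(-1, 1) = 0)
Function('M')(k) = Mul(-3, k)
Function('h')(H) = Pow(Add(3, H), Rational(1, 2)) (Function('h')(H) = Pow(Add(H, 3), Rational(1, 2)) = Pow(Add(3, H), Rational(1, 2)))
Add(Function('h')(0), Mul(8, A)) = Add(Pow(Add(3, 0), Rational(1, 2)), Mul(8, -1)) = Add(Pow(3, Rational(1, 2)), -8) = Add(-8, Pow(3, Rational(1, 2)))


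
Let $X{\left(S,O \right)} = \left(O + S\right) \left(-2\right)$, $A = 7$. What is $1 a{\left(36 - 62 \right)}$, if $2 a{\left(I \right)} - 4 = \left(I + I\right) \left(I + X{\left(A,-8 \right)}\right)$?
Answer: $626$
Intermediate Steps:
$X{\left(S,O \right)} = - 2 O - 2 S$
$a{\left(I \right)} = 2 + I \left(2 + I\right)$ ($a{\left(I \right)} = 2 + \frac{\left(I + I\right) \left(I - -2\right)}{2} = 2 + \frac{2 I \left(I + \left(16 - 14\right)\right)}{2} = 2 + \frac{2 I \left(I + 2\right)}{2} = 2 + \frac{2 I \left(2 + I\right)}{2} = 2 + I \left(2 + I\right)$)
$1 a{\left(36 - 62 \right)} = 1 \left(2 + \left(36 - 62\right)^{2} + 2 \left(36 - 62\right)\right) = 1 \left(2 + \left(-26\right)^{2} + 2 \left(-26\right)\right) = 1 \left(2 + 676 - 52\right) = 1 \cdot 626 = 626$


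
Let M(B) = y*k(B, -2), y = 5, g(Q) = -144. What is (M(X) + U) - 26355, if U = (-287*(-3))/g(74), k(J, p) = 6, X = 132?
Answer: -1263887/48 ≈ -26331.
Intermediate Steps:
M(B) = 30 (M(B) = 5*6 = 30)
U = -287/48 (U = -287*(-3)/(-144) = 861*(-1/144) = -287/48 ≈ -5.9792)
(M(X) + U) - 26355 = (30 - 287/48) - 26355 = 1153/48 - 26355 = -1263887/48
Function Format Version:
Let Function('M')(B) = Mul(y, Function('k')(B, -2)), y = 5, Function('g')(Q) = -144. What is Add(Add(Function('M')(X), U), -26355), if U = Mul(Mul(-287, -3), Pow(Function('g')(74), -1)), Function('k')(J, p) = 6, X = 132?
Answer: Rational(-1263887, 48) ≈ -26331.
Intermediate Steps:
Function('M')(B) = 30 (Function('M')(B) = Mul(5, 6) = 30)
U = Rational(-287, 48) (U = Mul(Mul(-287, -3), Pow(-144, -1)) = Mul(861, Rational(-1, 144)) = Rational(-287, 48) ≈ -5.9792)
Add(Add(Function('M')(X), U), -26355) = Add(Add(30, Rational(-287, 48)), -26355) = Add(Rational(1153, 48), -26355) = Rational(-1263887, 48)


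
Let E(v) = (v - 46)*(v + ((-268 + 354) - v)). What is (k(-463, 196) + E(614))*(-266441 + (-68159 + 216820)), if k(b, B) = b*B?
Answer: 4934982000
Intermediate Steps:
k(b, B) = B*b
E(v) = -3956 + 86*v (E(v) = (-46 + v)*(v + (86 - v)) = (-46 + v)*86 = -3956 + 86*v)
(k(-463, 196) + E(614))*(-266441 + (-68159 + 216820)) = (196*(-463) + (-3956 + 86*614))*(-266441 + (-68159 + 216820)) = (-90748 + (-3956 + 52804))*(-266441 + 148661) = (-90748 + 48848)*(-117780) = -41900*(-117780) = 4934982000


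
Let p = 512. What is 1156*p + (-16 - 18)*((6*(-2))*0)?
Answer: 591872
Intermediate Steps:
1156*p + (-16 - 18)*((6*(-2))*0) = 1156*512 + (-16 - 18)*((6*(-2))*0) = 591872 - (-408)*0 = 591872 - 34*0 = 591872 + 0 = 591872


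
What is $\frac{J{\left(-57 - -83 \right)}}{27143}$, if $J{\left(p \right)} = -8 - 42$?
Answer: $- \frac{50}{27143} \approx -0.0018421$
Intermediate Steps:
$J{\left(p \right)} = -50$ ($J{\left(p \right)} = -8 - 42 = -50$)
$\frac{J{\left(-57 - -83 \right)}}{27143} = - \frac{50}{27143}$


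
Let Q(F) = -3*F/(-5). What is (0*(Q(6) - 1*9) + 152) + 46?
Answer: 198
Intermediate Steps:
Q(F) = 3*F/5 (Q(F) = -3*F*(-⅕) = 3*F/5)
(0*(Q(6) - 1*9) + 152) + 46 = (0*((⅗)*6 - 1*9) + 152) + 46 = (0*(18/5 - 9) + 152) + 46 = (0*(-27/5) + 152) + 46 = (0 + 152) + 46 = 152 + 46 = 198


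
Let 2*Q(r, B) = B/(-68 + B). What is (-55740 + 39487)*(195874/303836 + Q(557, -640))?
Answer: -479273161117/26889486 ≈ -17824.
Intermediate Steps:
Q(r, B) = B/(2*(-68 + B)) (Q(r, B) = (B/(-68 + B))/2 = B/(2*(-68 + B)))
(-55740 + 39487)*(195874/303836 + Q(557, -640)) = (-55740 + 39487)*(195874/303836 + (½)*(-640)/(-68 - 640)) = -16253*(195874*(1/303836) + (½)*(-640)/(-708)) = -16253*(97937/151918 + (½)*(-640)*(-1/708)) = -16253*(97937/151918 + 80/177) = -16253*29488289/26889486 = -479273161117/26889486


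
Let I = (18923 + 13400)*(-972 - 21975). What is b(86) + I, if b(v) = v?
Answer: -741715795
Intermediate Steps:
I = -741715881 (I = 32323*(-22947) = -741715881)
b(86) + I = 86 - 741715881 = -741715795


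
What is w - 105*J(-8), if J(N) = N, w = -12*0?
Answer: 840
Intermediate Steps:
w = 0
w - 105*J(-8) = 0 - 105*(-8) = 0 + 840 = 840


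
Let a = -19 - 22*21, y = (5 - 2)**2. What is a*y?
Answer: -4329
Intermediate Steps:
y = 9 (y = 3**2 = 9)
a = -481 (a = -19 - 462 = -481)
a*y = -481*9 = -4329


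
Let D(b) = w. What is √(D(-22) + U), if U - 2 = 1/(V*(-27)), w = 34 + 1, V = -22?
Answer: √1450614/198 ≈ 6.0829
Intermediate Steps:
w = 35
D(b) = 35
U = 1189/594 (U = 2 + 1/(-22*(-27)) = 2 + 1/594 = 1189/594 ≈ 2.0017)
√(D(-22) + U) = √(35 + 1189/594) = √(21979/594) = √1450614/198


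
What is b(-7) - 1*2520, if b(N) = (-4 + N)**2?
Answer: -2399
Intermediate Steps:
b(-7) - 1*2520 = (-4 - 7)**2 - 1*2520 = (-11)**2 - 2520 = 121 - 2520 = -2399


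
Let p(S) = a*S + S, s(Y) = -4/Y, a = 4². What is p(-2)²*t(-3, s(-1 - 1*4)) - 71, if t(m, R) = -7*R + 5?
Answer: -3823/5 ≈ -764.60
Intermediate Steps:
a = 16
t(m, R) = 5 - 7*R
p(S) = 17*S (p(S) = 16*S + S = 17*S)
p(-2)²*t(-3, s(-1 - 1*4)) - 71 = (17*(-2))²*(5 - (-28)/(-1 - 1*4)) - 71 = (-34)²*(5 - (-28)/(-1 - 4)) - 71 = 1156*(5 - (-28)/(-5)) - 71 = 1156*(5 - (-28)*(-1)/5) - 71 = 1156*(5 - 7*⅘) - 71 = 1156*(5 - 28/5) - 71 = 1156*(-⅗) - 71 = -3468/5 - 71 = -3823/5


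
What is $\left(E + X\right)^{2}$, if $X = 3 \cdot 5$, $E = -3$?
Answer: $144$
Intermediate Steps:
$X = 15$
$\left(E + X\right)^{2} = \left(-3 + 15\right)^{2} = 12^{2} = 144$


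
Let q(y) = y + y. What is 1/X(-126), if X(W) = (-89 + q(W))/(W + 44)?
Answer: 82/341 ≈ 0.24047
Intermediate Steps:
q(y) = 2*y
X(W) = (-89 + 2*W)/(44 + W) (X(W) = (-89 + 2*W)/(W + 44) = (-89 + 2*W)/(44 + W))
1/X(-126) = 1/((-89 + 2*(-126))/(44 - 126)) = 1/((-89 - 252)/(-82)) = 1/(-1/82*(-341)) = 1/(341/82) = 82/341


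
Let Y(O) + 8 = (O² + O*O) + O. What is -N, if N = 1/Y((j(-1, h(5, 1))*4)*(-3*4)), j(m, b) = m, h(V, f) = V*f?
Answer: -1/4648 ≈ -0.00021515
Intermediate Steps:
Y(O) = -8 + O + 2*O² (Y(O) = -8 + ((O² + O*O) + O) = -8 + ((O² + O²) + O) = -8 + (2*O² + O) = -8 + (O + 2*O²) = -8 + O + 2*O²)
N = 1/4648 (N = 1/(-8 + (-1*4)*(-3*4) + 2*((-1*4)*(-3*4))²) = 1/(-8 - 4*(-12) + 2*(-4*(-12))²) = 1/(-8 + 48 + 2*48²) = 1/(-8 + 48 + 2*2304) = 1/(-8 + 48 + 4608) = 1/4648 ≈ 0.00021515)
-N = -1*1/4648 = -1/4648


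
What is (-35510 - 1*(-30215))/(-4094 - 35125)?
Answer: 1765/13073 ≈ 0.13501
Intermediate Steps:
(-35510 - 1*(-30215))/(-4094 - 35125) = (-35510 + 30215)/(-39219) = -5295*(-1/39219) = 1765/13073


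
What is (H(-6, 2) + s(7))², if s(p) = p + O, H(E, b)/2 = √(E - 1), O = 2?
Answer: 53 + 36*I*√7 ≈ 53.0 + 95.247*I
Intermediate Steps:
H(E, b) = 2*√(-1 + E) (H(E, b) = 2*√(E - 1) = 2*√(-1 + E))
s(p) = 2 + p (s(p) = p + 2 = 2 + p)
(H(-6, 2) + s(7))² = (2*√(-1 - 6) + (2 + 7))² = (2*√(-7) + 9)² = (2*(I*√7) + 9)² = (2*I*√7 + 9)² = (9 + 2*I*√7)²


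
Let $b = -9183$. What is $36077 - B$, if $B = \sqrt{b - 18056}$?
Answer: $36077 - i \sqrt{27239} \approx 36077.0 - 165.04 i$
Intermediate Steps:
$B = i \sqrt{27239}$ ($B = \sqrt{-9183 - 18056} = \sqrt{-27239} = i \sqrt{27239} \approx 165.04 i$)
$36077 - B = 36077 - i \sqrt{27239}$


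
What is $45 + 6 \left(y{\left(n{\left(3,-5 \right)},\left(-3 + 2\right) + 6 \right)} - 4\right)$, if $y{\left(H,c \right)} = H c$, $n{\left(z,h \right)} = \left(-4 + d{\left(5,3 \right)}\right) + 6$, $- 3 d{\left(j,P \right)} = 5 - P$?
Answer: $61$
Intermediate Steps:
$d{\left(j,P \right)} = - \frac{5}{3} + \frac{P}{3}$ ($d{\left(j,P \right)} = - \frac{5 - P}{3} = - \frac{5}{3} + \frac{P}{3}$)
$n{\left(z,h \right)} = \frac{4}{3}$ ($n{\left(z,h \right)} = \left(-4 + \left(- \frac{5}{3} + \frac{1}{3} \cdot 3\right)\right) + 6 = \left(-4 + \left(- \frac{5}{3} + 1\right)\right) + 6 = \left(-4 - \frac{2}{3}\right) + 6 = - \frac{14}{3} + 6 = \frac{4}{3}$)
$45 + 6 \left(y{\left(n{\left(3,-5 \right)},\left(-3 + 2\right) + 6 \right)} - 4\right) = 45 + 6 \left(\frac{4 \left(\left(-3 + 2\right) + 6\right)}{3} - 4\right) = 45 + 6 \left(\frac{4 \left(-1 + 6\right)}{3} - 4\right) = 45 + 6 \left(\frac{4}{3} \cdot 5 - 4\right) = 45 + 6 \left(\frac{20}{3} - 4\right) = 45 + 6 \cdot \frac{8}{3} = 45 + 16 = 61$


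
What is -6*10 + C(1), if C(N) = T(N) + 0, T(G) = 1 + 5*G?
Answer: -54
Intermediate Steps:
C(N) = 1 + 5*N (C(N) = (1 + 5*N) + 0 = 1 + 5*N)
-6*10 + C(1) = -6*10 + (1 + 5*1) = -60 + (1 + 5) = -60 + 6 = -54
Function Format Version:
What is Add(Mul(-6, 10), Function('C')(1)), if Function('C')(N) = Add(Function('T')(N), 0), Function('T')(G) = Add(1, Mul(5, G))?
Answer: -54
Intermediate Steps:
Function('C')(N) = Add(1, Mul(5, N)) (Function('C')(N) = Add(Add(1, Mul(5, N)), 0) = Add(1, Mul(5, N)))
Add(Mul(-6, 10), Function('C')(1)) = Add(Mul(-6, 10), Add(1, Mul(5, 1))) = Add(-60, Add(1, 5)) = Add(-60, 6) = -54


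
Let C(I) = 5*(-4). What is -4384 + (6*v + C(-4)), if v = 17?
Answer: -4302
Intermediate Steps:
C(I) = -20
-4384 + (6*v + C(-4)) = -4384 + (6*17 - 20) = -4384 + (102 - 20) = -4384 + 82 = -4302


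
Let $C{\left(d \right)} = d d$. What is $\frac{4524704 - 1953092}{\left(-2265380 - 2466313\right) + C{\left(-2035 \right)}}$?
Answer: $- \frac{642903}{147617} \approx -4.3552$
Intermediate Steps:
$C{\left(d \right)} = d^{2}$
$\frac{4524704 - 1953092}{\left(-2265380 - 2466313\right) + C{\left(-2035 \right)}} = \frac{4524704 - 1953092}{\left(-2265380 - 2466313\right) + \left(-2035\right)^{2}} = \frac{2571612}{-4731693 + 4141225} = \frac{2571612}{-590468} = 2571612 \left(- \frac{1}{590468}\right) = - \frac{642903}{147617}$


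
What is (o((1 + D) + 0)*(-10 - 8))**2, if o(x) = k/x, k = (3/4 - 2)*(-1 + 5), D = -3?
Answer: 2025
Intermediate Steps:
k = -5 (k = (3*(1/4) - 2)*4 = (3/4 - 2)*4 = -5/4*4 = -5)
o(x) = -5/x
(o((1 + D) + 0)*(-10 - 8))**2 = ((-5/((1 - 3) + 0))*(-10 - 8))**2 = (-5/(-2 + 0)*(-18))**2 = (-5/(-2)*(-18))**2 = (-5*(-1/2)*(-18))**2 = ((5/2)*(-18))**2 = (-45)**2 = 2025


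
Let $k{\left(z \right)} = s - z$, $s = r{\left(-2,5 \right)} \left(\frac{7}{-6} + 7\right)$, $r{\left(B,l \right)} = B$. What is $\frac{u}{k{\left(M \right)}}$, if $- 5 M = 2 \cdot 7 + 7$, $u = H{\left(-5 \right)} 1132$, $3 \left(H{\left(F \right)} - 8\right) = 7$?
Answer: $- \frac{43865}{28} \approx -1566.6$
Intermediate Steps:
$H{\left(F \right)} = \frac{31}{3}$ ($H{\left(F \right)} = 8 + \frac{1}{3} \cdot 7 = 8 + \frac{7}{3} = \frac{31}{3}$)
$s = - \frac{35}{3}$ ($s = - 2 \left(\frac{7}{-6} + 7\right) = - 2 \left(7 \left(- \frac{1}{6}\right) + 7\right) = - 2 \left(- \frac{7}{6} + 7\right) = \left(-2\right) \frac{35}{6} = - \frac{35}{3} \approx -11.667$)
$u = \frac{35092}{3}$ ($u = \frac{31}{3} \cdot 1132 = \frac{35092}{3} \approx 11697.0$)
$M = - \frac{21}{5}$ ($M = - \frac{2 \cdot 7 + 7}{5} = - \frac{14 + 7}{5} = \left(- \frac{1}{5}\right) 21 = - \frac{21}{5} \approx -4.2$)
$k{\left(z \right)} = - \frac{35}{3} - z$
$\frac{u}{k{\left(M \right)}} = \frac{35092}{3 \left(- \frac{35}{3} - - \frac{21}{5}\right)} = \frac{35092}{3 \left(- \frac{35}{3} + \frac{21}{5}\right)} = \frac{35092}{3 \left(- \frac{112}{15}\right)} = \frac{35092}{3} \left(- \frac{15}{112}\right) = - \frac{43865}{28}$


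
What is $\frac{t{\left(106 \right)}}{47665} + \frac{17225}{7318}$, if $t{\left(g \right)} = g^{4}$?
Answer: $\frac{924701668953}{348812470} \approx 2651.0$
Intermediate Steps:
$\frac{t{\left(106 \right)}}{47665} + \frac{17225}{7318} = \frac{106^{4}}{47665} + \frac{17225}{7318} = 126247696 \cdot \frac{1}{47665} + 17225 \cdot \frac{1}{7318} = \frac{126247696}{47665} + \frac{17225}{7318} = \frac{924701668953}{348812470}$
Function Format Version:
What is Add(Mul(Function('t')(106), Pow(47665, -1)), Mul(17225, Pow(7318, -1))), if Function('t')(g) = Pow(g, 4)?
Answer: Rational(924701668953, 348812470) ≈ 2651.0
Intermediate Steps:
Add(Mul(Function('t')(106), Pow(47665, -1)), Mul(17225, Pow(7318, -1))) = Add(Mul(Pow(106, 4), Pow(47665, -1)), Mul(17225, Pow(7318, -1))) = Add(Mul(126247696, Rational(1, 47665)), Mul(17225, Rational(1, 7318))) = Add(Rational(126247696, 47665), Rational(17225, 7318)) = Rational(924701668953, 348812470)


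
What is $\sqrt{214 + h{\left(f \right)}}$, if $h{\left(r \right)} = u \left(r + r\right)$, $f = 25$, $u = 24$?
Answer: $\sqrt{1414} \approx 37.603$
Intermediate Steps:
$h{\left(r \right)} = 48 r$ ($h{\left(r \right)} = 24 \left(r + r\right) = 24 \cdot 2 r = 48 r$)
$\sqrt{214 + h{\left(f \right)}} = \sqrt{214 + 48 \cdot 25} = \sqrt{214 + 1200} = \sqrt{1414}$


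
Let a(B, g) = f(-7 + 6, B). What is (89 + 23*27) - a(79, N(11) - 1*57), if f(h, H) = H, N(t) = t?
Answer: 631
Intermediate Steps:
a(B, g) = B
(89 + 23*27) - a(79, N(11) - 1*57) = (89 + 23*27) - 1*79 = (89 + 621) - 79 = 710 - 79 = 631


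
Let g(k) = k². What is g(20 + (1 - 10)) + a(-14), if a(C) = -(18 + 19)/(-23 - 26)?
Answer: 5966/49 ≈ 121.76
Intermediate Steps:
a(C) = 37/49 (a(C) = -37/(-49) = -37*(-1)/49 = -1*(-37/49) = 37/49)
g(20 + (1 - 10)) + a(-14) = (20 + (1 - 10))² + 37/49 = (20 - 9)² + 37/49 = 11² + 37/49 = 121 + 37/49 = 5966/49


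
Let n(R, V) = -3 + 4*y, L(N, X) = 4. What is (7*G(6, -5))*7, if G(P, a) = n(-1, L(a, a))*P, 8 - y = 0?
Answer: 8526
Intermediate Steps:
y = 8 (y = 8 - 1*0 = 8 + 0 = 8)
n(R, V) = 29 (n(R, V) = -3 + 4*8 = -3 + 32 = 29)
G(P, a) = 29*P
(7*G(6, -5))*7 = (7*(29*6))*7 = (7*174)*7 = 1218*7 = 8526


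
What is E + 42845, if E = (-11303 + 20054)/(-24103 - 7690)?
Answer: 1362162334/31793 ≈ 42845.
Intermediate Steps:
E = -8751/31793 (E = 8751/(-31793) = 8751*(-1/31793) = -8751/31793 ≈ -0.27525)
E + 42845 = -8751/31793 + 42845 = 1362162334/31793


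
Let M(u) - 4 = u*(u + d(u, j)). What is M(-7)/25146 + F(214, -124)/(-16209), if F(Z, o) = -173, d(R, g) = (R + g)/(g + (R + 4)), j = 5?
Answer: 295711/22643973 ≈ 0.013059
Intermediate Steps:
d(R, g) = (R + g)/(4 + R + g) (d(R, g) = (R + g)/(g + (4 + R)) = (R + g)/(4 + R + g))
M(u) = 4 + u*(u + (5 + u)/(9 + u)) (M(u) = 4 + u*(u + (u + 5)/(4 + u + 5)) = 4 + u*(u + (5 + u)/(9 + u)))
M(-7)/25146 + F(214, -124)/(-16209) = ((-7*(5 - 7) + (4 + (-7)²)*(9 - 7))/(9 - 7))/25146 - 173/(-16209) = ((-7*(-2) + (4 + 49)*2)/2)*(1/25146) - 173*(-1/16209) = ((14 + 53*2)/2)*(1/25146) + 173/16209 = ((14 + 106)/2)*(1/25146) + 173/16209 = ((½)*120)*(1/25146) + 173/16209 = 60*(1/25146) + 173/16209 = 10/4191 + 173/16209 = 295711/22643973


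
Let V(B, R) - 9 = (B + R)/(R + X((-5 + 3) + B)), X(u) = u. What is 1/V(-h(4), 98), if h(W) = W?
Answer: 46/461 ≈ 0.099783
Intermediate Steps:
V(B, R) = 9 + (B + R)/(-2 + B + R) (V(B, R) = 9 + (B + R)/(R + ((-5 + 3) + B)) = 9 + (B + R)/(R + (-2 + B)) = 9 + (B + R)/(-2 + B + R))
1/V(-h(4), 98) = 1/(2*(-9 + 5*(-1*4) + 5*98)/(-2 - 1*4 + 98)) = 1/(2*(-9 + 5*(-4) + 490)/(-2 - 4 + 98)) = 1/(2*(-9 - 20 + 490)/92) = 1/(2*(1/92)*461) = 1/(461/46) = 46/461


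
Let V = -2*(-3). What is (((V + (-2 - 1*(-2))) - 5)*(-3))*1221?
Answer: -3663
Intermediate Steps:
V = 6
(((V + (-2 - 1*(-2))) - 5)*(-3))*1221 = (((6 + (-2 - 1*(-2))) - 5)*(-3))*1221 = (((6 + (-2 + 2)) - 5)*(-3))*1221 = (((6 + 0) - 5)*(-3))*1221 = ((6 - 5)*(-3))*1221 = (1*(-3))*1221 = -3*1221 = -3663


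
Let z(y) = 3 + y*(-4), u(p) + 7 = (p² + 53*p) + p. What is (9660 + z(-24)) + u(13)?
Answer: 10623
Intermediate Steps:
u(p) = -7 + p² + 54*p (u(p) = -7 + ((p² + 53*p) + p) = -7 + (p² + 54*p) = -7 + p² + 54*p)
z(y) = 3 - 4*y
(9660 + z(-24)) + u(13) = (9660 + (3 - 4*(-24))) + (-7 + 13² + 54*13) = (9660 + (3 + 96)) + (-7 + 169 + 702) = (9660 + 99) + 864 = 9759 + 864 = 10623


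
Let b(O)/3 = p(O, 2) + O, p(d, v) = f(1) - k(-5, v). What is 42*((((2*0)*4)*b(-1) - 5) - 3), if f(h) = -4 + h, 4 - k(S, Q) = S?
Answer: -336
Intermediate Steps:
k(S, Q) = 4 - S
p(d, v) = -12 (p(d, v) = (-4 + 1) - (4 - 1*(-5)) = -3 - (4 + 5) = -3 - 1*9 = -3 - 9 = -12)
b(O) = -36 + 3*O (b(O) = 3*(-12 + O) = -36 + 3*O)
42*((((2*0)*4)*b(-1) - 5) - 3) = 42*((((2*0)*4)*(-36 + 3*(-1)) - 5) - 3) = 42*(((0*4)*(-36 - 3) - 5) - 3) = 42*((0*(-39) - 5) - 3) = 42*((0 - 5) - 3) = 42*(-5 - 3) = 42*(-8) = -336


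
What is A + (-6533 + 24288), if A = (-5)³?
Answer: 17630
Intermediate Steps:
A = -125
A + (-6533 + 24288) = -125 + (-6533 + 24288) = -125 + 17755 = 17630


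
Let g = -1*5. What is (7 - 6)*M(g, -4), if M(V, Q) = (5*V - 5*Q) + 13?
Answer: 8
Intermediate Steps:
g = -5
M(V, Q) = 13 - 5*Q + 5*V (M(V, Q) = (-5*Q + 5*V) + 13 = 13 - 5*Q + 5*V)
(7 - 6)*M(g, -4) = (7 - 6)*(13 - 5*(-4) + 5*(-5)) = 1*(13 + 20 - 25) = 1*8 = 8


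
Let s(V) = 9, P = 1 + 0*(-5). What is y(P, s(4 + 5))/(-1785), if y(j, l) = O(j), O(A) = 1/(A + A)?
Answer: -1/3570 ≈ -0.00028011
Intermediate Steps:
O(A) = 1/(2*A)
P = 1 (P = 1 + 0 = 1)
y(j, l) = 1/(2*j)
y(P, s(4 + 5))/(-1785) = ((1/2)/1)/(-1785) = ((1/2)*1)*(-1/1785) = (1/2)*(-1/1785) = -1/3570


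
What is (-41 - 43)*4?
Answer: -336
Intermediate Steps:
(-41 - 43)*4 = -84*4 = -336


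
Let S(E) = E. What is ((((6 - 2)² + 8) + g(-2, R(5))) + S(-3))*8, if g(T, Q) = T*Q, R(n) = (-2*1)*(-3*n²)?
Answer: -2232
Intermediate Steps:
R(n) = 6*n² (R(n) = -(-6)*n² = 6*n²)
g(T, Q) = Q*T
((((6 - 2)² + 8) + g(-2, R(5))) + S(-3))*8 = ((((6 - 2)² + 8) + (6*5²)*(-2)) - 3)*8 = (((4² + 8) + (6*25)*(-2)) - 3)*8 = (((16 + 8) + 150*(-2)) - 3)*8 = ((24 - 300) - 3)*8 = (-276 - 3)*8 = -279*8 = -2232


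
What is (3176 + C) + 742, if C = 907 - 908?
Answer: 3917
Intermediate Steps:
C = -1
(3176 + C) + 742 = (3176 - 1) + 742 = 3175 + 742 = 3917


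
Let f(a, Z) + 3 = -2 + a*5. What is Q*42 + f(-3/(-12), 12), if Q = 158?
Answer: 26529/4 ≈ 6632.3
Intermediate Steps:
f(a, Z) = -5 + 5*a (f(a, Z) = -3 + (-2 + a*5) = -3 + (-2 + 5*a) = -5 + 5*a)
Q*42 + f(-3/(-12), 12) = 158*42 + (-5 + 5*(-3/(-12))) = 6636 + (-5 + 5*(-3*(-1/12))) = 6636 + (-5 + 5*(¼)) = 6636 + (-5 + 5/4) = 6636 - 15/4 = 26529/4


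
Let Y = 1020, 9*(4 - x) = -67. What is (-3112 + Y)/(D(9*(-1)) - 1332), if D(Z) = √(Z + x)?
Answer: 12539448/7983997 + 3138*√22/7983997 ≈ 1.5724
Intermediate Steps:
x = 103/9 (x = 4 - ⅑*(-67) = 4 + 67/9 = 103/9 ≈ 11.444)
D(Z) = √(103/9 + Z) (D(Z) = √(Z + 103/9) = √(103/9 + Z))
(-3112 + Y)/(D(9*(-1)) - 1332) = (-3112 + 1020)/(√(103 + 9*(9*(-1)))/3 - 1332) = -2092/(√(103 + 9*(-9))/3 - 1332) = -2092/(√(103 - 81)/3 - 1332) = -2092/(√22/3 - 1332) = -2092/(-1332 + √22/3)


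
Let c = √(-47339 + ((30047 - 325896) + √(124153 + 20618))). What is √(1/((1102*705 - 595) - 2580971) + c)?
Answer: √(-112791 + 203548954896*√(-343188 + √144771))/451164 ≈ 17.11 + 17.11*I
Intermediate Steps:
c = √(-343188 + √144771) (c = √(-47339 + (-295849 + √144771)) = √(-343188 + √144771) ≈ 585.5*I)
√(1/((1102*705 - 595) - 2580971) + c) = √(1/((1102*705 - 595) - 2580971) + √(-343188 + √144771)) = √(1/((776910 - 595) - 2580971) + √(-343188 + √144771)) = √(1/(776315 - 2580971) + √(-343188 + √144771)) = √(1/(-1804656) + √(-343188 + √144771)) = √(-1/1804656 + √(-343188 + √144771))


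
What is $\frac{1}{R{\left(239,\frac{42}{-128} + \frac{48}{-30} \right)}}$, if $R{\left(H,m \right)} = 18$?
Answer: $\frac{1}{18} \approx 0.055556$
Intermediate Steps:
$\frac{1}{R{\left(239,\frac{42}{-128} + \frac{48}{-30} \right)}} = \frac{1}{18}$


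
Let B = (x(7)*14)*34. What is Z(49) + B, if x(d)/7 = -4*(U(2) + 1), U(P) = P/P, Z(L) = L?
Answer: -26607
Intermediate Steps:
U(P) = 1
x(d) = -56 (x(d) = 7*(-4*(1 + 1)) = 7*(-4*2) = 7*(-8) = -56)
B = -26656 (B = -56*14*34 = -784*34 = -26656)
Z(49) + B = 49 - 26656 = -26607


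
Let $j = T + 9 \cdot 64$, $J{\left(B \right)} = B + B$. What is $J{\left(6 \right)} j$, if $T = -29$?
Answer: $6564$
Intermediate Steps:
$J{\left(B \right)} = 2 B$
$j = 547$ ($j = -29 + 9 \cdot 64 = -29 + 576 = 547$)
$J{\left(6 \right)} j = 2 \cdot 6 \cdot 547 = 12 \cdot 547 = 6564$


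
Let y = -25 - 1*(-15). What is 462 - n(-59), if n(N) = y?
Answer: 472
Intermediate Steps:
y = -10 (y = -25 + 15 = -10)
n(N) = -10
462 - n(-59) = 462 - 1*(-10) = 462 + 10 = 472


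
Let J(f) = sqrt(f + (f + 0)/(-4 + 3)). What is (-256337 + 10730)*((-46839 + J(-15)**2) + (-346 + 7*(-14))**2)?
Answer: -36913995279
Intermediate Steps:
J(f) = 0 (J(f) = sqrt(f + f/(-1)) = sqrt(f + f*(-1)) = sqrt(f - f) = sqrt(0) = 0)
(-256337 + 10730)*((-46839 + J(-15)**2) + (-346 + 7*(-14))**2) = (-256337 + 10730)*((-46839 + 0**2) + (-346 + 7*(-14))**2) = -245607*((-46839 + 0) + (-346 - 98)**2) = -245607*(-46839 + (-444)**2) = -245607*(-46839 + 197136) = -245607*150297 = -36913995279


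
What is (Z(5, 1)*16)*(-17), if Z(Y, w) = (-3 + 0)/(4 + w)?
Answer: 816/5 ≈ 163.20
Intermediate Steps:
Z(Y, w) = -3/(4 + w)
(Z(5, 1)*16)*(-17) = (-3/(4 + 1)*16)*(-17) = (-3/5*16)*(-17) = (-3*1/5*16)*(-17) = -3/5*16*(-17) = -48/5*(-17) = 816/5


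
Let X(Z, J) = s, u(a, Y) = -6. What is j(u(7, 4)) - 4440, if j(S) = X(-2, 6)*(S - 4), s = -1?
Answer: -4430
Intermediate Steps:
X(Z, J) = -1
j(S) = 4 - S (j(S) = -(S - 4) = -(-4 + S) = 4 - S)
j(u(7, 4)) - 4440 = (4 - 1*(-6)) - 4440 = (4 + 6) - 4440 = 10 - 4440 = -4430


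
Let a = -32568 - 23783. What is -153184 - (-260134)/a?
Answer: -8632331718/56351 ≈ -1.5319e+5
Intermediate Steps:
a = -56351
-153184 - (-260134)/a = -153184 - (-260134)/(-56351) = -153184 - (-260134)*(-1)/56351 = -153184 - 1*260134/56351 = -153184 - 260134/56351 = -8632331718/56351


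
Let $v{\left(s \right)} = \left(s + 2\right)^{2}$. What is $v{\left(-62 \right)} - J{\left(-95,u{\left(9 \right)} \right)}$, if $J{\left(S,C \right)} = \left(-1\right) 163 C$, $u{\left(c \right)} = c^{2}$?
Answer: $16803$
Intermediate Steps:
$v{\left(s \right)} = \left(2 + s\right)^{2}$
$J{\left(S,C \right)} = - 163 C$
$v{\left(-62 \right)} - J{\left(-95,u{\left(9 \right)} \right)} = \left(2 - 62\right)^{2} - - 163 \cdot 9^{2} = \left(-60\right)^{2} - \left(-163\right) 81 = 3600 - -13203 = 3600 + 13203 = 16803$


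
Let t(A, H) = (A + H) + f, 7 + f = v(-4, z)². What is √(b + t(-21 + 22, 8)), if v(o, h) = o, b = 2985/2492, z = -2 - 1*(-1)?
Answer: √29804943/1246 ≈ 4.3815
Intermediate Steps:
z = -1 (z = -2 + 1 = -1)
b = 2985/2492 (b = 2985*(1/2492) = 2985/2492 ≈ 1.1978)
f = 9 (f = -7 + (-4)² = -7 + 16 = 9)
t(A, H) = 9 + A + H (t(A, H) = (A + H) + 9 = 9 + A + H)
√(b + t(-21 + 22, 8)) = √(2985/2492 + (9 + (-21 + 22) + 8)) = √(2985/2492 + (9 + 1 + 8)) = √(2985/2492 + 18) = √(47841/2492) = √29804943/1246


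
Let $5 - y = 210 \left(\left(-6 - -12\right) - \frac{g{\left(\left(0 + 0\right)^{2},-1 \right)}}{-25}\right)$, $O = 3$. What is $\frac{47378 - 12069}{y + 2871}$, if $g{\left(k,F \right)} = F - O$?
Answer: $\frac{176545}{8248} \approx 21.405$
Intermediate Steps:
$g{\left(k,F \right)} = -3 + F$ ($g{\left(k,F \right)} = F - 3 = -3 + F$)
$y = - \frac{6107}{5}$ ($y = 5 - 210 \left(\left(-6 - -12\right) - \frac{-3 - 1}{-25}\right) = 5 - 210 \left(\left(-6 + 12\right) - \left(-4\right) \left(- \frac{1}{25}\right)\right) = 5 - 210 \left(6 - \frac{4}{25}\right) = 5 - 210 \cdot \frac{146}{25} = 5 - \frac{6132}{5} = - \frac{6107}{5} \approx -1221.4$)
$\frac{47378 - 12069}{y + 2871} = \frac{47378 - 12069}{- \frac{6107}{5} + 2871} = \frac{35309}{\frac{8248}{5}} = 35309 \cdot \frac{5}{8248} = \frac{176545}{8248}$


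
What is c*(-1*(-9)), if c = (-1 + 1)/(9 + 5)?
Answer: 0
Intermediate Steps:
c = 0 (c = 0/14 = 0*(1/14) = 0)
c*(-1*(-9)) = 0*(-1*(-9)) = 0*9 = 0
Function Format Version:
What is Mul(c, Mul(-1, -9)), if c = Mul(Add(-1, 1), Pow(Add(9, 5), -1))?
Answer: 0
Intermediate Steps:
c = 0 (c = Mul(0, Pow(14, -1)) = Mul(0, Rational(1, 14)) = 0)
Mul(c, Mul(-1, -9)) = Mul(0, Mul(-1, -9)) = Mul(0, 9) = 0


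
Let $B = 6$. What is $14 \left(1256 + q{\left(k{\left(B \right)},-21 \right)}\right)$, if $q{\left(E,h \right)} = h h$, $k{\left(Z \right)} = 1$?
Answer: $23758$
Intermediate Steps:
$q{\left(E,h \right)} = h^{2}$
$14 \left(1256 + q{\left(k{\left(B \right)},-21 \right)}\right) = 14 \left(1256 + \left(-21\right)^{2}\right) = 14 \left(1256 + 441\right) = 14 \cdot 1697 = 23758$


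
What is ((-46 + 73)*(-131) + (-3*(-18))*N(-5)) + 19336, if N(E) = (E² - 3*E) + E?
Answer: 17689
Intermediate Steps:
N(E) = E² - 2*E
((-46 + 73)*(-131) + (-3*(-18))*N(-5)) + 19336 = ((-46 + 73)*(-131) + (-3*(-18))*(-5*(-2 - 5))) + 19336 = (27*(-131) + 54*(-5*(-7))) + 19336 = (-3537 + 54*35) + 19336 = (-3537 + 1890) + 19336 = -1647 + 19336 = 17689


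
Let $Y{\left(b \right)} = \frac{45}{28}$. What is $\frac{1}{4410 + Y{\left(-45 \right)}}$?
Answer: $\frac{28}{123525} \approx 0.00022667$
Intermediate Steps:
$Y{\left(b \right)} = \frac{45}{28}$ ($Y{\left(b \right)} = 45 \cdot \frac{1}{28} = \frac{45}{28}$)
$\frac{1}{4410 + Y{\left(-45 \right)}} = \frac{1}{4410 + \frac{45}{28}} = \frac{1}{\frac{123525}{28}} = \frac{28}{123525}$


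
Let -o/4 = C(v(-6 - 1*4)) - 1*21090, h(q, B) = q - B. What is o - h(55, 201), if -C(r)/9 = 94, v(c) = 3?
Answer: 87890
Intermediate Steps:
C(r) = -846 (C(r) = -9*94 = -846)
o = 87744 (o = -4*(-846 - 1*21090) = -4*(-846 - 21090) = -4*(-21936) = 87744)
o - h(55, 201) = 87744 - (55 - 1*201) = 87744 - (55 - 201) = 87744 - 1*(-146) = 87744 + 146 = 87890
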